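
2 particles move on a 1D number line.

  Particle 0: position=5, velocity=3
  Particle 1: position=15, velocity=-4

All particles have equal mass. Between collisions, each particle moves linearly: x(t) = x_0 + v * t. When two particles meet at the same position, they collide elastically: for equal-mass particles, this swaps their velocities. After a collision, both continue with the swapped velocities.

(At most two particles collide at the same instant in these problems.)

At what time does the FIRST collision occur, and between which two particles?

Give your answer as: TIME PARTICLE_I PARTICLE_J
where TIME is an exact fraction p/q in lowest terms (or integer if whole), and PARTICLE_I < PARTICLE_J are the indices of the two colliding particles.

Pair (0,1): pos 5,15 vel 3,-4 -> gap=10, closing at 7/unit, collide at t=10/7
Earliest collision: t=10/7 between 0 and 1

Answer: 10/7 0 1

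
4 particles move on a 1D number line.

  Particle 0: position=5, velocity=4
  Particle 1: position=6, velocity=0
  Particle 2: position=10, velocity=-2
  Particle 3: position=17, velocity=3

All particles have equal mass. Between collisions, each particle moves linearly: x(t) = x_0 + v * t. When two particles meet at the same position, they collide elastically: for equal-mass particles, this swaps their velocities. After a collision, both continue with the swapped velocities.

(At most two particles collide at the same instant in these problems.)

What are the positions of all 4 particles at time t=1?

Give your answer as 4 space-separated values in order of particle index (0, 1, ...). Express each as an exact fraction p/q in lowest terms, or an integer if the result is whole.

Answer: 6 8 9 20

Derivation:
Collision at t=1/4: particles 0 and 1 swap velocities; positions: p0=6 p1=6 p2=19/2 p3=71/4; velocities now: v0=0 v1=4 v2=-2 v3=3
Collision at t=5/6: particles 1 and 2 swap velocities; positions: p0=6 p1=25/3 p2=25/3 p3=39/2; velocities now: v0=0 v1=-2 v2=4 v3=3
Advance to t=1 (no further collisions before then); velocities: v0=0 v1=-2 v2=4 v3=3; positions = 6 8 9 20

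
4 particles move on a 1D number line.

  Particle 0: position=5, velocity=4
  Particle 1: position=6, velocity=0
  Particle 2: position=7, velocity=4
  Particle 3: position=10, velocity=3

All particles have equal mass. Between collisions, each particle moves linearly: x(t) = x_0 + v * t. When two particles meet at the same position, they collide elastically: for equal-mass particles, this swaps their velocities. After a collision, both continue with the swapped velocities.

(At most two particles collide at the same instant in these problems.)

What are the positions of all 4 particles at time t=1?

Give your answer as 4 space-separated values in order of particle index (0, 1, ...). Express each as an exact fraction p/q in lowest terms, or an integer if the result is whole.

Collision at t=1/4: particles 0 and 1 swap velocities; positions: p0=6 p1=6 p2=8 p3=43/4; velocities now: v0=0 v1=4 v2=4 v3=3
Advance to t=1 (no further collisions before then); velocities: v0=0 v1=4 v2=4 v3=3; positions = 6 9 11 13

Answer: 6 9 11 13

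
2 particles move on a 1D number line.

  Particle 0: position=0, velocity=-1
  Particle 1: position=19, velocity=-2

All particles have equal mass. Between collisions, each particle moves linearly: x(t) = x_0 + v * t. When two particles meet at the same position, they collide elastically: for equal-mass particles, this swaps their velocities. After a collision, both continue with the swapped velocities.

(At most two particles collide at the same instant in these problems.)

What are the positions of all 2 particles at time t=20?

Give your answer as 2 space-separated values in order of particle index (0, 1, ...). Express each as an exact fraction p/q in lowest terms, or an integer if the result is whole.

Collision at t=19: particles 0 and 1 swap velocities; positions: p0=-19 p1=-19; velocities now: v0=-2 v1=-1
Advance to t=20 (no further collisions before then); velocities: v0=-2 v1=-1; positions = -21 -20

Answer: -21 -20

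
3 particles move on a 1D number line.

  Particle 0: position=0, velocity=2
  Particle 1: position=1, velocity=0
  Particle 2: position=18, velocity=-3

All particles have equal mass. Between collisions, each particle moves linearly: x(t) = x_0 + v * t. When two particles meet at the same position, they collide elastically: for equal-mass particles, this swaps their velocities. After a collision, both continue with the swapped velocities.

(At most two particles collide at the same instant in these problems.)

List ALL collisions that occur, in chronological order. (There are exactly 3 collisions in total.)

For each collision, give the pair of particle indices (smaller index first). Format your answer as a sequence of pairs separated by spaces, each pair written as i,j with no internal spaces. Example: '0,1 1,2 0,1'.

Answer: 0,1 1,2 0,1

Derivation:
Collision at t=1/2: particles 0 and 1 swap velocities; positions: p0=1 p1=1 p2=33/2; velocities now: v0=0 v1=2 v2=-3
Collision at t=18/5: particles 1 and 2 swap velocities; positions: p0=1 p1=36/5 p2=36/5; velocities now: v0=0 v1=-3 v2=2
Collision at t=17/3: particles 0 and 1 swap velocities; positions: p0=1 p1=1 p2=34/3; velocities now: v0=-3 v1=0 v2=2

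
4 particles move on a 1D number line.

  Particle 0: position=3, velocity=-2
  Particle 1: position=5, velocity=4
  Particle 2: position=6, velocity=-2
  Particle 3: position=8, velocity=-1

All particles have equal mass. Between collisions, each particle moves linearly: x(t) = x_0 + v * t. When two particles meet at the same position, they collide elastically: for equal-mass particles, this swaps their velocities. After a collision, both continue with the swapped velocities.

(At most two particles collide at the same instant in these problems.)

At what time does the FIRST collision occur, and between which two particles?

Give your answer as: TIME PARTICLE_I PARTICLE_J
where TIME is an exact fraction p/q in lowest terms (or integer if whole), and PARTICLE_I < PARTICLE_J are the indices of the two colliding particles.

Answer: 1/6 1 2

Derivation:
Pair (0,1): pos 3,5 vel -2,4 -> not approaching (rel speed -6 <= 0)
Pair (1,2): pos 5,6 vel 4,-2 -> gap=1, closing at 6/unit, collide at t=1/6
Pair (2,3): pos 6,8 vel -2,-1 -> not approaching (rel speed -1 <= 0)
Earliest collision: t=1/6 between 1 and 2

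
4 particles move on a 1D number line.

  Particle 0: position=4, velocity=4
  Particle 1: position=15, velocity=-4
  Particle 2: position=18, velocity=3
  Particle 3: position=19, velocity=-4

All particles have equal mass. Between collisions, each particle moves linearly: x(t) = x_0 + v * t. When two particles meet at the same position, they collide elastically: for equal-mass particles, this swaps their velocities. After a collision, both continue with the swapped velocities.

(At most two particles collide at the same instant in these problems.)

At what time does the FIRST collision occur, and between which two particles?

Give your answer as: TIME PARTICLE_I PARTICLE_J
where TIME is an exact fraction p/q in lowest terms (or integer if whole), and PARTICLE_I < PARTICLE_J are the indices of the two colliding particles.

Answer: 1/7 2 3

Derivation:
Pair (0,1): pos 4,15 vel 4,-4 -> gap=11, closing at 8/unit, collide at t=11/8
Pair (1,2): pos 15,18 vel -4,3 -> not approaching (rel speed -7 <= 0)
Pair (2,3): pos 18,19 vel 3,-4 -> gap=1, closing at 7/unit, collide at t=1/7
Earliest collision: t=1/7 between 2 and 3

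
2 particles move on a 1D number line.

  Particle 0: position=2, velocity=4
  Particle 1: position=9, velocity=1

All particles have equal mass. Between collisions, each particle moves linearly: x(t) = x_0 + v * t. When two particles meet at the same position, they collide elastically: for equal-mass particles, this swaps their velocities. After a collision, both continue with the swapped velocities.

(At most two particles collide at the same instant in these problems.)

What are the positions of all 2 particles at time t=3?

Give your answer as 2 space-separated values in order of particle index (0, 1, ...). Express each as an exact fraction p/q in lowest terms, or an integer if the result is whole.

Answer: 12 14

Derivation:
Collision at t=7/3: particles 0 and 1 swap velocities; positions: p0=34/3 p1=34/3; velocities now: v0=1 v1=4
Advance to t=3 (no further collisions before then); velocities: v0=1 v1=4; positions = 12 14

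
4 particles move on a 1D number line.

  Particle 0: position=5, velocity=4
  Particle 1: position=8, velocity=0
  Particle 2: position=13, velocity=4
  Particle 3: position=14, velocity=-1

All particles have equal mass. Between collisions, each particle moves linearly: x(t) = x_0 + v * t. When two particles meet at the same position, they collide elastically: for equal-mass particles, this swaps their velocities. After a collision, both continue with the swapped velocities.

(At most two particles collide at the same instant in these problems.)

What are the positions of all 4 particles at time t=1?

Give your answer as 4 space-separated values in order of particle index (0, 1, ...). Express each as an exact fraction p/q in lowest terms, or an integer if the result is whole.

Answer: 8 9 13 17

Derivation:
Collision at t=1/5: particles 2 and 3 swap velocities; positions: p0=29/5 p1=8 p2=69/5 p3=69/5; velocities now: v0=4 v1=0 v2=-1 v3=4
Collision at t=3/4: particles 0 and 1 swap velocities; positions: p0=8 p1=8 p2=53/4 p3=16; velocities now: v0=0 v1=4 v2=-1 v3=4
Advance to t=1 (no further collisions before then); velocities: v0=0 v1=4 v2=-1 v3=4; positions = 8 9 13 17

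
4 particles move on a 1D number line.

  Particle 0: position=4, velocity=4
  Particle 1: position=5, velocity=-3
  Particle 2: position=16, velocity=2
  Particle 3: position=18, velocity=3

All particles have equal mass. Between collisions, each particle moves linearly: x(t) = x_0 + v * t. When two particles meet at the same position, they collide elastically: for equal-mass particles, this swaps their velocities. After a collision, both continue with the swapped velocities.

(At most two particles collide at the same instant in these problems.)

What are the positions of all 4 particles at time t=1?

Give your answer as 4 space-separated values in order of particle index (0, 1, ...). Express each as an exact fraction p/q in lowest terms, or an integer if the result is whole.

Answer: 2 8 18 21

Derivation:
Collision at t=1/7: particles 0 and 1 swap velocities; positions: p0=32/7 p1=32/7 p2=114/7 p3=129/7; velocities now: v0=-3 v1=4 v2=2 v3=3
Advance to t=1 (no further collisions before then); velocities: v0=-3 v1=4 v2=2 v3=3; positions = 2 8 18 21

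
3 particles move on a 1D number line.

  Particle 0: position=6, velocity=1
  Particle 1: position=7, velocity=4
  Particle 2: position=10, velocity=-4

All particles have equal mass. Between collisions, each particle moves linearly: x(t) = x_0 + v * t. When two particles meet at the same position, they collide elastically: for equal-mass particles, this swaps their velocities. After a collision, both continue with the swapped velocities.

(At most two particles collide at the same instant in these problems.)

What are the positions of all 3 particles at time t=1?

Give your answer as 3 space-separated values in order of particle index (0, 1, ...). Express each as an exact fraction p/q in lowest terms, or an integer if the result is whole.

Collision at t=3/8: particles 1 and 2 swap velocities; positions: p0=51/8 p1=17/2 p2=17/2; velocities now: v0=1 v1=-4 v2=4
Collision at t=4/5: particles 0 and 1 swap velocities; positions: p0=34/5 p1=34/5 p2=51/5; velocities now: v0=-4 v1=1 v2=4
Advance to t=1 (no further collisions before then); velocities: v0=-4 v1=1 v2=4; positions = 6 7 11

Answer: 6 7 11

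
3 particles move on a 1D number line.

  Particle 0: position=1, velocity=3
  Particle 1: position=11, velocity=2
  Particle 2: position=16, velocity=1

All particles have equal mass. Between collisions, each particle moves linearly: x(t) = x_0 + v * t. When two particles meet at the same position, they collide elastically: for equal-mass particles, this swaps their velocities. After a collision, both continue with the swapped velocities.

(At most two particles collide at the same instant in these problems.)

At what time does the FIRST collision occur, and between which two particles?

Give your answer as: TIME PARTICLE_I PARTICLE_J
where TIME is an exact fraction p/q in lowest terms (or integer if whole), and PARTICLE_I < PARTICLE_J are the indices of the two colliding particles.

Answer: 5 1 2

Derivation:
Pair (0,1): pos 1,11 vel 3,2 -> gap=10, closing at 1/unit, collide at t=10
Pair (1,2): pos 11,16 vel 2,1 -> gap=5, closing at 1/unit, collide at t=5
Earliest collision: t=5 between 1 and 2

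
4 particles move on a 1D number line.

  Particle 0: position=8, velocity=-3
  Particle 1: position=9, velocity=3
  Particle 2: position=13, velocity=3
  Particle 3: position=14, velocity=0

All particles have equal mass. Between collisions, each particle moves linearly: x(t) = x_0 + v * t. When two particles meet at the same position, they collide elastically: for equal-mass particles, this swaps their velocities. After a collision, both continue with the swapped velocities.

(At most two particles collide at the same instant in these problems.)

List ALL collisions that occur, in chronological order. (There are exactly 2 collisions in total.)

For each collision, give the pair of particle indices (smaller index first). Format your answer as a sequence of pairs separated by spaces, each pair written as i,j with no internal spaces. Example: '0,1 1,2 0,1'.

Answer: 2,3 1,2

Derivation:
Collision at t=1/3: particles 2 and 3 swap velocities; positions: p0=7 p1=10 p2=14 p3=14; velocities now: v0=-3 v1=3 v2=0 v3=3
Collision at t=5/3: particles 1 and 2 swap velocities; positions: p0=3 p1=14 p2=14 p3=18; velocities now: v0=-3 v1=0 v2=3 v3=3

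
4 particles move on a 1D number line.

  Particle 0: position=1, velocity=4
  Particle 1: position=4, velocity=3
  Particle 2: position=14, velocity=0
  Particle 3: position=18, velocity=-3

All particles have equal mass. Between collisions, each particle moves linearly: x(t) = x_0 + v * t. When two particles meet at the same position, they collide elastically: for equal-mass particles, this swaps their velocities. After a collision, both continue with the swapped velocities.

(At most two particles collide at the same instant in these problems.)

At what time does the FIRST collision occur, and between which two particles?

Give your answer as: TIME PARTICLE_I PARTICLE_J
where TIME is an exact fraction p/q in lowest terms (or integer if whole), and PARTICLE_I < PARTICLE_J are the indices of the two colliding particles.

Answer: 4/3 2 3

Derivation:
Pair (0,1): pos 1,4 vel 4,3 -> gap=3, closing at 1/unit, collide at t=3
Pair (1,2): pos 4,14 vel 3,0 -> gap=10, closing at 3/unit, collide at t=10/3
Pair (2,3): pos 14,18 vel 0,-3 -> gap=4, closing at 3/unit, collide at t=4/3
Earliest collision: t=4/3 between 2 and 3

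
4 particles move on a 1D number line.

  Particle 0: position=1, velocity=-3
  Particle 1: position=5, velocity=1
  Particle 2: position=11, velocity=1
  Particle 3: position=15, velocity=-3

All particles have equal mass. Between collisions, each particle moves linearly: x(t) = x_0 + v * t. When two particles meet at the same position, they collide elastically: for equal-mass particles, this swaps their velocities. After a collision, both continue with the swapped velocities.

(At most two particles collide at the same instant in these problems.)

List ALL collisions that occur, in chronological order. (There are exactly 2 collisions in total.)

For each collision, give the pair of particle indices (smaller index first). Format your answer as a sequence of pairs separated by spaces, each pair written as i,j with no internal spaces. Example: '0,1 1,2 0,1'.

Collision at t=1: particles 2 and 3 swap velocities; positions: p0=-2 p1=6 p2=12 p3=12; velocities now: v0=-3 v1=1 v2=-3 v3=1
Collision at t=5/2: particles 1 and 2 swap velocities; positions: p0=-13/2 p1=15/2 p2=15/2 p3=27/2; velocities now: v0=-3 v1=-3 v2=1 v3=1

Answer: 2,3 1,2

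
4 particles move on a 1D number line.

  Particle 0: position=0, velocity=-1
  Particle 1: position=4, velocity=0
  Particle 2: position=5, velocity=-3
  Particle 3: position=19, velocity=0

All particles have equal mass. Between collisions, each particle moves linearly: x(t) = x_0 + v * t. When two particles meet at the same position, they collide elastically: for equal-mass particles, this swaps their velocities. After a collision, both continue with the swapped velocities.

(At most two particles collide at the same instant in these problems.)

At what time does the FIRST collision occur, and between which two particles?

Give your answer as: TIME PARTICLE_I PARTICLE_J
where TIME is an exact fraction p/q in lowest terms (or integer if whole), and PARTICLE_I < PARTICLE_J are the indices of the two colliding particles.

Pair (0,1): pos 0,4 vel -1,0 -> not approaching (rel speed -1 <= 0)
Pair (1,2): pos 4,5 vel 0,-3 -> gap=1, closing at 3/unit, collide at t=1/3
Pair (2,3): pos 5,19 vel -3,0 -> not approaching (rel speed -3 <= 0)
Earliest collision: t=1/3 between 1 and 2

Answer: 1/3 1 2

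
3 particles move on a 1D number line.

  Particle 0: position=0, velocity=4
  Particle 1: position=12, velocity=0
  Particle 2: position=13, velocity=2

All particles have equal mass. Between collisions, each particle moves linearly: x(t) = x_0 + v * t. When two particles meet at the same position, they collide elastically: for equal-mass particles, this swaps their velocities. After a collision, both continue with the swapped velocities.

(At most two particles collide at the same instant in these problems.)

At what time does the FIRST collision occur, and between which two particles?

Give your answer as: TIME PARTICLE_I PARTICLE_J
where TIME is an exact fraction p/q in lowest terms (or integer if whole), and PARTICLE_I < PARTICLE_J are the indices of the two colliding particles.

Pair (0,1): pos 0,12 vel 4,0 -> gap=12, closing at 4/unit, collide at t=3
Pair (1,2): pos 12,13 vel 0,2 -> not approaching (rel speed -2 <= 0)
Earliest collision: t=3 between 0 and 1

Answer: 3 0 1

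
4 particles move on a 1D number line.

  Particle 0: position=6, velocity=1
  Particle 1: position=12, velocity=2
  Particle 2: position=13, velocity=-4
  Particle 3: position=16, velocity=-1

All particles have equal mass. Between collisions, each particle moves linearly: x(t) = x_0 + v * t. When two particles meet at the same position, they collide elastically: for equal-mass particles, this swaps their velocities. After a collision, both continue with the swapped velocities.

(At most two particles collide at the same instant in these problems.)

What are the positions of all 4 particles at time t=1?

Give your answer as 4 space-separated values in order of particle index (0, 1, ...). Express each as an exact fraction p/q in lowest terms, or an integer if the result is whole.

Answer: 7 9 14 15

Derivation:
Collision at t=1/6: particles 1 and 2 swap velocities; positions: p0=37/6 p1=37/3 p2=37/3 p3=95/6; velocities now: v0=1 v1=-4 v2=2 v3=-1
Advance to t=1 (no further collisions before then); velocities: v0=1 v1=-4 v2=2 v3=-1; positions = 7 9 14 15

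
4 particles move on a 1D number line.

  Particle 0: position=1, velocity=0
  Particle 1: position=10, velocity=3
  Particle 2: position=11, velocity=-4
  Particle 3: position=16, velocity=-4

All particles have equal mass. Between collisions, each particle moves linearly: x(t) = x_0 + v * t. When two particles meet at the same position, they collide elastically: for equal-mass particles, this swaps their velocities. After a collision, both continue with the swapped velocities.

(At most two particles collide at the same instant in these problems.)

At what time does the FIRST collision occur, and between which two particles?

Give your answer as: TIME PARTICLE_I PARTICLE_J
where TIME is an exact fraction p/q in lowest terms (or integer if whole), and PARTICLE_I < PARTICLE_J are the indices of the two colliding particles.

Answer: 1/7 1 2

Derivation:
Pair (0,1): pos 1,10 vel 0,3 -> not approaching (rel speed -3 <= 0)
Pair (1,2): pos 10,11 vel 3,-4 -> gap=1, closing at 7/unit, collide at t=1/7
Pair (2,3): pos 11,16 vel -4,-4 -> not approaching (rel speed 0 <= 0)
Earliest collision: t=1/7 between 1 and 2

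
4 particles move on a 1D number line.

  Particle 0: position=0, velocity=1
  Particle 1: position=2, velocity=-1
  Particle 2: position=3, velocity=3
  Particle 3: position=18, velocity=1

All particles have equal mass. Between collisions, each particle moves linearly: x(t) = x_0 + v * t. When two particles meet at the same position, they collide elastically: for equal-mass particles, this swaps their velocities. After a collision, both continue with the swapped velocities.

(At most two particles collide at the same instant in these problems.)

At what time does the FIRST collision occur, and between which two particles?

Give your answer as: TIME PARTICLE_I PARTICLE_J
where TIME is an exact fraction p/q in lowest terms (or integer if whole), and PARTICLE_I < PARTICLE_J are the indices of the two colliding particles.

Pair (0,1): pos 0,2 vel 1,-1 -> gap=2, closing at 2/unit, collide at t=1
Pair (1,2): pos 2,3 vel -1,3 -> not approaching (rel speed -4 <= 0)
Pair (2,3): pos 3,18 vel 3,1 -> gap=15, closing at 2/unit, collide at t=15/2
Earliest collision: t=1 between 0 and 1

Answer: 1 0 1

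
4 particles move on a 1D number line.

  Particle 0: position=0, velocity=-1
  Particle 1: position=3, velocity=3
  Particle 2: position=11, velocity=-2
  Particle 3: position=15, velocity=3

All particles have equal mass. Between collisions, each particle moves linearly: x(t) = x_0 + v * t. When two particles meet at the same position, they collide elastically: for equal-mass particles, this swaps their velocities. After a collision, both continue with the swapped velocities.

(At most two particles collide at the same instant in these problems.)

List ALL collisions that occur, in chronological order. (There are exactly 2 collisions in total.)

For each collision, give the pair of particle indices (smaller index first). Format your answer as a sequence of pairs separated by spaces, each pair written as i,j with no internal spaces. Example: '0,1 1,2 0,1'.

Collision at t=8/5: particles 1 and 2 swap velocities; positions: p0=-8/5 p1=39/5 p2=39/5 p3=99/5; velocities now: v0=-1 v1=-2 v2=3 v3=3
Collision at t=11: particles 0 and 1 swap velocities; positions: p0=-11 p1=-11 p2=36 p3=48; velocities now: v0=-2 v1=-1 v2=3 v3=3

Answer: 1,2 0,1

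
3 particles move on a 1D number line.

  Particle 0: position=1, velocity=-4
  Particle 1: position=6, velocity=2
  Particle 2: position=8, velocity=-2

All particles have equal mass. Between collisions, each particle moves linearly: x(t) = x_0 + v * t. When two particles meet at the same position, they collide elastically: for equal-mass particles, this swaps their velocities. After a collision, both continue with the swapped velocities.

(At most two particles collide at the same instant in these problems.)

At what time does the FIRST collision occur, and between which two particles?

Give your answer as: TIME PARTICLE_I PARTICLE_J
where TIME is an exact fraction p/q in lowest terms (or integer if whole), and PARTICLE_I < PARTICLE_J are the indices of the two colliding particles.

Pair (0,1): pos 1,6 vel -4,2 -> not approaching (rel speed -6 <= 0)
Pair (1,2): pos 6,8 vel 2,-2 -> gap=2, closing at 4/unit, collide at t=1/2
Earliest collision: t=1/2 between 1 and 2

Answer: 1/2 1 2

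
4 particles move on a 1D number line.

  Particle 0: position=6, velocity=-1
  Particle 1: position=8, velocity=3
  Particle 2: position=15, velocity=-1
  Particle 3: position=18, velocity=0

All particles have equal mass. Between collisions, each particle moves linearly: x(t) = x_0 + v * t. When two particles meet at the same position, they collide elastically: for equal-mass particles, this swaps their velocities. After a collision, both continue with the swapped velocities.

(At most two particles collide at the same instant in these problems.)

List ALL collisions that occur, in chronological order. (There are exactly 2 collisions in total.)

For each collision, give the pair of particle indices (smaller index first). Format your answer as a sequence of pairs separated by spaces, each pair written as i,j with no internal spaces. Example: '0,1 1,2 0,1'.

Collision at t=7/4: particles 1 and 2 swap velocities; positions: p0=17/4 p1=53/4 p2=53/4 p3=18; velocities now: v0=-1 v1=-1 v2=3 v3=0
Collision at t=10/3: particles 2 and 3 swap velocities; positions: p0=8/3 p1=35/3 p2=18 p3=18; velocities now: v0=-1 v1=-1 v2=0 v3=3

Answer: 1,2 2,3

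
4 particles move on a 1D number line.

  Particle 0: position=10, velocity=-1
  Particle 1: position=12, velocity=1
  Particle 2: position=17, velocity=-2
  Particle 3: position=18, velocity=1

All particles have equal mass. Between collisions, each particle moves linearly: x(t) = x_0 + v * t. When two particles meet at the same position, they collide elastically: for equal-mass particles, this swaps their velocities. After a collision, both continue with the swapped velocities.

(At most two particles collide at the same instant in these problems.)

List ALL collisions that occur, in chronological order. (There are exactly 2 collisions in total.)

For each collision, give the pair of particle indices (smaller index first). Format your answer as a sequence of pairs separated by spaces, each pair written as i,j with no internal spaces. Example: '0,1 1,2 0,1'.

Collision at t=5/3: particles 1 and 2 swap velocities; positions: p0=25/3 p1=41/3 p2=41/3 p3=59/3; velocities now: v0=-1 v1=-2 v2=1 v3=1
Collision at t=7: particles 0 and 1 swap velocities; positions: p0=3 p1=3 p2=19 p3=25; velocities now: v0=-2 v1=-1 v2=1 v3=1

Answer: 1,2 0,1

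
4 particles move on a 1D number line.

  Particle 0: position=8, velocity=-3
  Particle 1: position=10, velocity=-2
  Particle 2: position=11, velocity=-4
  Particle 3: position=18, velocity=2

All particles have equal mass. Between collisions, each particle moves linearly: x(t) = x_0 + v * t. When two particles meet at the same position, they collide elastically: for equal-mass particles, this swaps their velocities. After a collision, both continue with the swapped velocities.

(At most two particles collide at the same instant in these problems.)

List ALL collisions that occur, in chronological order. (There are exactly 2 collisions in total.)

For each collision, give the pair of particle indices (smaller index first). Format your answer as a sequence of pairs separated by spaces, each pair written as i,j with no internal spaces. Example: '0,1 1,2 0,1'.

Answer: 1,2 0,1

Derivation:
Collision at t=1/2: particles 1 and 2 swap velocities; positions: p0=13/2 p1=9 p2=9 p3=19; velocities now: v0=-3 v1=-4 v2=-2 v3=2
Collision at t=3: particles 0 and 1 swap velocities; positions: p0=-1 p1=-1 p2=4 p3=24; velocities now: v0=-4 v1=-3 v2=-2 v3=2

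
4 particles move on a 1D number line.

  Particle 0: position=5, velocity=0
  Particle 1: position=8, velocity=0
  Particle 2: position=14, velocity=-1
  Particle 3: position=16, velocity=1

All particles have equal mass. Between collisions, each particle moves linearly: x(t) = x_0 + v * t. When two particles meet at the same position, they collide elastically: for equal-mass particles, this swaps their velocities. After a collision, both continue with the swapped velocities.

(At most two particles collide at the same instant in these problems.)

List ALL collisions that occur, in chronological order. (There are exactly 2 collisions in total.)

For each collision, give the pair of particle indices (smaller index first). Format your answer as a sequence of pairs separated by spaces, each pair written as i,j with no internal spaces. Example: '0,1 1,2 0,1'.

Collision at t=6: particles 1 and 2 swap velocities; positions: p0=5 p1=8 p2=8 p3=22; velocities now: v0=0 v1=-1 v2=0 v3=1
Collision at t=9: particles 0 and 1 swap velocities; positions: p0=5 p1=5 p2=8 p3=25; velocities now: v0=-1 v1=0 v2=0 v3=1

Answer: 1,2 0,1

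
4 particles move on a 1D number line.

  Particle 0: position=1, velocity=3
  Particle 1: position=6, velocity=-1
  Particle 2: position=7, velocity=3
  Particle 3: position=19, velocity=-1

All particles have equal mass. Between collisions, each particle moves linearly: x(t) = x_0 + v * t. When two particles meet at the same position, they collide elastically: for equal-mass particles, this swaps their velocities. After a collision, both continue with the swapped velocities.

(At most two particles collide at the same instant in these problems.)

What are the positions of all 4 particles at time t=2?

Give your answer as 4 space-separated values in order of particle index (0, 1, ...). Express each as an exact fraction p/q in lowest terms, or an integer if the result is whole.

Answer: 4 7 13 17

Derivation:
Collision at t=5/4: particles 0 and 1 swap velocities; positions: p0=19/4 p1=19/4 p2=43/4 p3=71/4; velocities now: v0=-1 v1=3 v2=3 v3=-1
Advance to t=2 (no further collisions before then); velocities: v0=-1 v1=3 v2=3 v3=-1; positions = 4 7 13 17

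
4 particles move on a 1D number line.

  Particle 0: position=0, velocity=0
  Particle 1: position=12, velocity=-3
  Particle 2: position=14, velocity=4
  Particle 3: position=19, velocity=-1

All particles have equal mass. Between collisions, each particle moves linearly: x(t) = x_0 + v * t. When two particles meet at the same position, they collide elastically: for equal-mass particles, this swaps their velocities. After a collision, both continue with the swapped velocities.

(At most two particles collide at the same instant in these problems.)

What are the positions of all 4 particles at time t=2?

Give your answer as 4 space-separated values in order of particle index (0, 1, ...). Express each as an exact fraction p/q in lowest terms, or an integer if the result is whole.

Collision at t=1: particles 2 and 3 swap velocities; positions: p0=0 p1=9 p2=18 p3=18; velocities now: v0=0 v1=-3 v2=-1 v3=4
Advance to t=2 (no further collisions before then); velocities: v0=0 v1=-3 v2=-1 v3=4; positions = 0 6 17 22

Answer: 0 6 17 22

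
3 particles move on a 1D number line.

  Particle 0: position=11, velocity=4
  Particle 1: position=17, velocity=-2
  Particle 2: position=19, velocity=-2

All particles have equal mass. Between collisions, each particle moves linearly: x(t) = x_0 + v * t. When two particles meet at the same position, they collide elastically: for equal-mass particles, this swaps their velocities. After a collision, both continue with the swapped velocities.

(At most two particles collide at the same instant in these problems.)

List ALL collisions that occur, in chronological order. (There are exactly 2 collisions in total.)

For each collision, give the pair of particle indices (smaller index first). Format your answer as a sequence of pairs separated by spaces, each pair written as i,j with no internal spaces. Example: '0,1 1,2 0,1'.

Answer: 0,1 1,2

Derivation:
Collision at t=1: particles 0 and 1 swap velocities; positions: p0=15 p1=15 p2=17; velocities now: v0=-2 v1=4 v2=-2
Collision at t=4/3: particles 1 and 2 swap velocities; positions: p0=43/3 p1=49/3 p2=49/3; velocities now: v0=-2 v1=-2 v2=4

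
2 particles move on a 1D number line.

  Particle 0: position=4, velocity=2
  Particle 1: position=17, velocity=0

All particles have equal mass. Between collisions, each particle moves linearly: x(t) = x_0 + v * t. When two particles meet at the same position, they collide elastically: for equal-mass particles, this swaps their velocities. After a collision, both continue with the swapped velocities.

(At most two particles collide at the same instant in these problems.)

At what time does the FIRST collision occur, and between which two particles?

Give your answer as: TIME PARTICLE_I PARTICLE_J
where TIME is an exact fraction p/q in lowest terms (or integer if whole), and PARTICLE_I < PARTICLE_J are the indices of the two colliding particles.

Answer: 13/2 0 1

Derivation:
Pair (0,1): pos 4,17 vel 2,0 -> gap=13, closing at 2/unit, collide at t=13/2
Earliest collision: t=13/2 between 0 and 1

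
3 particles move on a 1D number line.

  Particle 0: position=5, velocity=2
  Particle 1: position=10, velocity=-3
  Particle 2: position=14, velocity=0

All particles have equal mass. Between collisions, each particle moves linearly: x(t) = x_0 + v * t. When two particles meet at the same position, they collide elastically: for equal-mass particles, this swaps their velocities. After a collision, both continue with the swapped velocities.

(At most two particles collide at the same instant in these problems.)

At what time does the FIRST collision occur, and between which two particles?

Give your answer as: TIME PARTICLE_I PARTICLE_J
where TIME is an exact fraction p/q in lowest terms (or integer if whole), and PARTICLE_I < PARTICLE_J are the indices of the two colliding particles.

Answer: 1 0 1

Derivation:
Pair (0,1): pos 5,10 vel 2,-3 -> gap=5, closing at 5/unit, collide at t=1
Pair (1,2): pos 10,14 vel -3,0 -> not approaching (rel speed -3 <= 0)
Earliest collision: t=1 between 0 and 1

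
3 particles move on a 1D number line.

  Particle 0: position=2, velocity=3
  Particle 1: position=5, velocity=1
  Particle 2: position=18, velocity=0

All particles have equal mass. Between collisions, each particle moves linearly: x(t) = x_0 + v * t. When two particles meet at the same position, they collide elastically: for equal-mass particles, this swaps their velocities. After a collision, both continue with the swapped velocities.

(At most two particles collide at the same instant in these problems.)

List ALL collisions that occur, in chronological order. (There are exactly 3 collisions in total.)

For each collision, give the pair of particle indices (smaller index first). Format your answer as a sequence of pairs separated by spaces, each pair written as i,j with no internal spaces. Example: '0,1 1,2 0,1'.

Collision at t=3/2: particles 0 and 1 swap velocities; positions: p0=13/2 p1=13/2 p2=18; velocities now: v0=1 v1=3 v2=0
Collision at t=16/3: particles 1 and 2 swap velocities; positions: p0=31/3 p1=18 p2=18; velocities now: v0=1 v1=0 v2=3
Collision at t=13: particles 0 and 1 swap velocities; positions: p0=18 p1=18 p2=41; velocities now: v0=0 v1=1 v2=3

Answer: 0,1 1,2 0,1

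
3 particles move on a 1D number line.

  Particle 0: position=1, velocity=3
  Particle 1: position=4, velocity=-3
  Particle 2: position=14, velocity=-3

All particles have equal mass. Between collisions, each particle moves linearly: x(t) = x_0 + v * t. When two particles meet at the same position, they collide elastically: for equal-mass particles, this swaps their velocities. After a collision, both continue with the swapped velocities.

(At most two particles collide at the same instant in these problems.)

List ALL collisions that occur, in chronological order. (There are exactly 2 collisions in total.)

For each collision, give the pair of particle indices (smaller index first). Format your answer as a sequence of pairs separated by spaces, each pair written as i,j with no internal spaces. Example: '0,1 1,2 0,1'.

Collision at t=1/2: particles 0 and 1 swap velocities; positions: p0=5/2 p1=5/2 p2=25/2; velocities now: v0=-3 v1=3 v2=-3
Collision at t=13/6: particles 1 and 2 swap velocities; positions: p0=-5/2 p1=15/2 p2=15/2; velocities now: v0=-3 v1=-3 v2=3

Answer: 0,1 1,2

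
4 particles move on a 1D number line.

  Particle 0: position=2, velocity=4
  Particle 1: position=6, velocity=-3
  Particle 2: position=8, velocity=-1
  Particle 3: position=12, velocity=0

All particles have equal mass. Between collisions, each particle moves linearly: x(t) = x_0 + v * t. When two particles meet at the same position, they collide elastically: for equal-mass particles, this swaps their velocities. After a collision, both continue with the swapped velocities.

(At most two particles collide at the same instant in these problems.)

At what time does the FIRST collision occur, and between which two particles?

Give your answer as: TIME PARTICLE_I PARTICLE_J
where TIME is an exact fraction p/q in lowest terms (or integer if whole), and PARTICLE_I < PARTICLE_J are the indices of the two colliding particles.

Answer: 4/7 0 1

Derivation:
Pair (0,1): pos 2,6 vel 4,-3 -> gap=4, closing at 7/unit, collide at t=4/7
Pair (1,2): pos 6,8 vel -3,-1 -> not approaching (rel speed -2 <= 0)
Pair (2,3): pos 8,12 vel -1,0 -> not approaching (rel speed -1 <= 0)
Earliest collision: t=4/7 between 0 and 1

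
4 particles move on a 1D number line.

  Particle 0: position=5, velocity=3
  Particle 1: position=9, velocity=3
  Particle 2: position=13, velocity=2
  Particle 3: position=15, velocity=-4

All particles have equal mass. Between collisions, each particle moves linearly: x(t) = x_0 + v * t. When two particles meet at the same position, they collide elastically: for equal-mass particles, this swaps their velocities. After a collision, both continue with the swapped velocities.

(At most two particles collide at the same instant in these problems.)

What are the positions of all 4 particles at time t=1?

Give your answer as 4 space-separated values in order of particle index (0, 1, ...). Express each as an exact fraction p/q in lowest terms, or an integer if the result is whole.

Answer: 8 11 12 15

Derivation:
Collision at t=1/3: particles 2 and 3 swap velocities; positions: p0=6 p1=10 p2=41/3 p3=41/3; velocities now: v0=3 v1=3 v2=-4 v3=2
Collision at t=6/7: particles 1 and 2 swap velocities; positions: p0=53/7 p1=81/7 p2=81/7 p3=103/7; velocities now: v0=3 v1=-4 v2=3 v3=2
Advance to t=1 (no further collisions before then); velocities: v0=3 v1=-4 v2=3 v3=2; positions = 8 11 12 15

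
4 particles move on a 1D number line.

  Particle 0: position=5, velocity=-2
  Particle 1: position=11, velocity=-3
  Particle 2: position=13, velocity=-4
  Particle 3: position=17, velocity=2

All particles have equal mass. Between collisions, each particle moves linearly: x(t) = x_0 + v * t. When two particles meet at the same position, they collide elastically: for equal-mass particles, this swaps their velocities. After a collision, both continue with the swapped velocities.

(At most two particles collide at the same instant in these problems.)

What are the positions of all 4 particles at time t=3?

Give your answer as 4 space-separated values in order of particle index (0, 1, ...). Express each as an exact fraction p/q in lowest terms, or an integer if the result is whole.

Answer: -1 1 2 23

Derivation:
Collision at t=2: particles 1 and 2 swap velocities; positions: p0=1 p1=5 p2=5 p3=21; velocities now: v0=-2 v1=-4 v2=-3 v3=2
Advance to t=3 (no further collisions before then); velocities: v0=-2 v1=-4 v2=-3 v3=2; positions = -1 1 2 23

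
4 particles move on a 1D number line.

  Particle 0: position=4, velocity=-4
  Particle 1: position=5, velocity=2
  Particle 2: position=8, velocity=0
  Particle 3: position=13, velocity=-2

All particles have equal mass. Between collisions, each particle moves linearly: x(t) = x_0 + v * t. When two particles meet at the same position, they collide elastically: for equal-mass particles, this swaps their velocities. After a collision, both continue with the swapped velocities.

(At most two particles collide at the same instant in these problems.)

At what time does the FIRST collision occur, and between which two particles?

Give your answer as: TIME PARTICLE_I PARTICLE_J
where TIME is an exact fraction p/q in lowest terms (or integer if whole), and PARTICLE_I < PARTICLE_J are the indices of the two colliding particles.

Answer: 3/2 1 2

Derivation:
Pair (0,1): pos 4,5 vel -4,2 -> not approaching (rel speed -6 <= 0)
Pair (1,2): pos 5,8 vel 2,0 -> gap=3, closing at 2/unit, collide at t=3/2
Pair (2,3): pos 8,13 vel 0,-2 -> gap=5, closing at 2/unit, collide at t=5/2
Earliest collision: t=3/2 between 1 and 2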